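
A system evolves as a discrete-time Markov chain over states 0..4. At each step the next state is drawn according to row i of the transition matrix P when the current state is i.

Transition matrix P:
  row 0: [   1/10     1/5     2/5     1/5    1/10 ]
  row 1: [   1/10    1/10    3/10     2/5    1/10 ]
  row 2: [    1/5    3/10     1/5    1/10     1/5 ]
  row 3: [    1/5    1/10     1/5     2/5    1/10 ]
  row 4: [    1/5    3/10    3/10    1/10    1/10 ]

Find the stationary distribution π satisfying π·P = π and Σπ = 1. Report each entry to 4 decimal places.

Balance equations π_j = Σ_i π_i·P[i][j]:
  π_0 = 1/10·π_0 + 1/10·π_1 + 1/5·π_2 + 1/5·π_3 + 1/5·π_4
  π_1 = 1/5·π_0 + 1/10·π_1 + 3/10·π_2 + 1/10·π_3 + 3/10·π_4
  π_2 = 2/5·π_0 + 3/10·π_1 + 1/5·π_2 + 1/5·π_3 + 3/10·π_4
  π_3 = 1/5·π_0 + 2/5·π_1 + 1/10·π_2 + 2/5·π_3 + 1/10·π_4
  normalize: π_0 + π_1 + π_2 + π_3 + π_4 = 1
Solving the linear system gives exactly π = [161/981, 191/981, 953/3597, 245/981, 455/3597].

π = [0.1641, 0.1947, 0.2649, 0.2497, 0.1265]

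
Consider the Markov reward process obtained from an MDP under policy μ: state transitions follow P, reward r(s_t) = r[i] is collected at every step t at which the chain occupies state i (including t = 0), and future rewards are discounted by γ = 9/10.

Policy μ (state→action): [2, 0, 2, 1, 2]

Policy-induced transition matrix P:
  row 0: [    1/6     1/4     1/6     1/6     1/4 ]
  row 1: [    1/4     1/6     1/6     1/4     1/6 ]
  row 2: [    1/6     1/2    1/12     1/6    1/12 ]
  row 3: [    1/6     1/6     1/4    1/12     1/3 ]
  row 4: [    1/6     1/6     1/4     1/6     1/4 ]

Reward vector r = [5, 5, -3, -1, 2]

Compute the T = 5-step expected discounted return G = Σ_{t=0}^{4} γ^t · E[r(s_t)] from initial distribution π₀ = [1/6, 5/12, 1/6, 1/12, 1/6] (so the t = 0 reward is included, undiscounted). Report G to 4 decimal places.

t=0: π = [0.1667, 0.4167, 0.1667, 0.0833, 0.1667], E[r] = 2.6667, γ^t·E[r] = 2.666667, running G = 2.666667
t=1: π = [0.2014, 0.2361, 0.1736, 0.1944, 0.1944], E[r] = 1.8611, γ^t·E[r] = 1.675000, running G = 4.341667
t=2: π = [0.1863, 0.2413, 0.1846, 0.1701, 0.2176], E[r] = 1.8495, γ^t·E[r] = 1.498125, running G = 5.839792
t=3: π = [0.1868, 0.2437, 0.1836, 0.1726, 0.2133], E[r] = 1.8558, γ^t·E[r] = 1.352848, running G = 7.192639
t=4: π = [0.1870, 0.2434, 0.1835, 0.1726, 0.2135], E[r] = 1.8558, γ^t·E[r] = 1.217597, running G = 8.410236

G = 8.4102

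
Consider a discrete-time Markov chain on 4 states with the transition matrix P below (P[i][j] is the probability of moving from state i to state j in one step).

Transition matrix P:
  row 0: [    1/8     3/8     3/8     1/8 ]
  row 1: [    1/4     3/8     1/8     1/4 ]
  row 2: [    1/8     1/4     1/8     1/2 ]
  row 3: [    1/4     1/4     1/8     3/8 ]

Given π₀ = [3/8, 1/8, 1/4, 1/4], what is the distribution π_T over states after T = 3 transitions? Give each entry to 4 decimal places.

t=0: π = [0.3750, 0.1250, 0.2500, 0.2500]
t=1: π = [0.1719, 0.3125, 0.2188, 0.2969]
t=2: π = [0.2012, 0.3105, 0.1680, 0.3203]
t=3: π = [0.2039, 0.3140, 0.1753, 0.3069]

π = [0.2039, 0.3140, 0.1753, 0.3069]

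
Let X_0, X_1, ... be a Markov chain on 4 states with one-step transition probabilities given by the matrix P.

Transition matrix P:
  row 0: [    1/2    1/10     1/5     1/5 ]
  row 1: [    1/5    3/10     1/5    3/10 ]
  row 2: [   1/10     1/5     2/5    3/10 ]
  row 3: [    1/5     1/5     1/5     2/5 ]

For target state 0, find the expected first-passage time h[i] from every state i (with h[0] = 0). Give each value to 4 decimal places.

h = [0.0000, 5.7143, 6.4286, 5.7143]

First-step conditioning: h[0] = 0; for i ≠ 0, h[i] = 1 + Σ_k P[i][k]·h[k].
  h[1] = 1 + 3/10·h[1] + 1/5·h[2] + 3/10·h[3]
  h[2] = 1 + 1/5·h[1] + 2/5·h[2] + 3/10·h[3]
  h[3] = 1 + 1/5·h[1] + 1/5·h[2] + 2/5·h[3]
Solving the 3×3 linear system over states ≠ 0 gives exactly h = [0, 40/7, 45/7, 40/7] (h[0] = 0 is the target).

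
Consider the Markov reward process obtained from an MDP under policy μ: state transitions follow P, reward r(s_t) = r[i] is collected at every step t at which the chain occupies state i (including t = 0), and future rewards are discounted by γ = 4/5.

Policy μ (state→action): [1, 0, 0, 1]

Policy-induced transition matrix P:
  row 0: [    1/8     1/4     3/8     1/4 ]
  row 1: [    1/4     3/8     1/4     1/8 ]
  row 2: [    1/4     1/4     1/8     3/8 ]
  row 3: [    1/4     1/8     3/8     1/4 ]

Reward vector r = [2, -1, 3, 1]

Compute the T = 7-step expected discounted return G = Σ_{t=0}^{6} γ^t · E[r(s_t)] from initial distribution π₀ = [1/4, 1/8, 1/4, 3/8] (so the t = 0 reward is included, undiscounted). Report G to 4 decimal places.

G = 5.3472

t=0: π = [0.2500, 0.1250, 0.2500, 0.3750], E[r] = 1.5000, γ^t·E[r] = 1.500000, running G = 1.500000
t=1: π = [0.2188, 0.2188, 0.2969, 0.2656], E[r] = 1.3750, γ^t·E[r] = 1.100000, running G = 2.600000
t=2: π = [0.2227, 0.2441, 0.2734, 0.2598], E[r] = 1.2813, γ^t·E[r] = 0.820000, running G = 3.420000
t=3: π = [0.2222, 0.2480, 0.2761, 0.2537], E[r] = 1.2783, γ^t·E[r] = 0.654500, running G = 4.074500
t=4: π = [0.2222, 0.2493, 0.2750, 0.2535], E[r] = 1.2736, γ^t·E[r] = 0.521650, running G = 4.596150
t=5: π = [0.2222, 0.2495, 0.2751, 0.2532], E[r] = 1.2735, γ^t·E[r] = 0.417290, running G = 5.013440
t=6: π = [0.2222, 0.2495, 0.2750, 0.2532], E[r] = 1.2732, γ^t·E[r] = 0.333772, running G = 5.347212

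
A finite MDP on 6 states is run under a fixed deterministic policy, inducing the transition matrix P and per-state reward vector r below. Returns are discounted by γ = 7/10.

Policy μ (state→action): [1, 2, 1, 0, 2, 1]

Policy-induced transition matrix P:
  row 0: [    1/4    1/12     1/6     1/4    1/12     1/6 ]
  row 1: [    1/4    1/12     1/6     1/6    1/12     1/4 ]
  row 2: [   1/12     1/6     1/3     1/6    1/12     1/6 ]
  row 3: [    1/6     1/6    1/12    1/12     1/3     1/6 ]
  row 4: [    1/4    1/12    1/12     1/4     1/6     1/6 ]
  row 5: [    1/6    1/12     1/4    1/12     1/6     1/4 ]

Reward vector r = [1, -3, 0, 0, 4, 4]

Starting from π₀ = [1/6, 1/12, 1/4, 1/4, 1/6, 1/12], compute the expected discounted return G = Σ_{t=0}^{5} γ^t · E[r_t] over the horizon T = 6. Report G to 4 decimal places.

G = 3.2867

t=0: π = [0.1667, 0.0833, 0.2500, 0.2500, 0.1667, 0.0833], E[r] = 0.9167, γ^t·E[r] = 0.916667, running G = 0.916667
t=1: π = [0.1806, 0.1250, 0.1806, 0.1667, 0.1667, 0.1806], E[r] = 1.1944, γ^t·E[r] = 0.836111, running G = 1.752778
t=2: π = [0.1910, 0.1123, 0.1840, 0.1667, 0.1539, 0.1921], E[r] = 1.2384, γ^t·E[r] = 0.606829, running G = 2.359606
t=3: π = [0.1894, 0.1126, 0.1866, 0.1655, 0.1538, 0.1920], E[r] = 1.2352, γ^t·E[r] = 0.423688, running G = 2.783295
t=4: π = [0.1891, 0.1127, 0.1872, 0.1655, 0.1535, 0.1920], E[r] = 1.2334, γ^t·E[r] = 0.296138, running G = 3.079433
t=5: π = [0.1890, 0.1127, 0.1873, 0.1654, 0.1535, 0.1921], E[r] = 1.2331, γ^t·E[r] = 0.207247, running G = 3.286680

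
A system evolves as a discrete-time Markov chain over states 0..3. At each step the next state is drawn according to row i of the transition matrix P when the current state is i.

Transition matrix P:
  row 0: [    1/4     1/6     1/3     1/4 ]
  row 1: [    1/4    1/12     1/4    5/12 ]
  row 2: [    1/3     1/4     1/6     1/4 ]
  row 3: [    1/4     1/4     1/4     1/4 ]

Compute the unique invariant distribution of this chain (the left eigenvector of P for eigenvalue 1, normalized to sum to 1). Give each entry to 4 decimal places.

Balance equations π_j = Σ_i π_i·P[i][j]:
  π_0 = 1/4·π_0 + 1/4·π_1 + 1/3·π_2 + 1/4·π_3
  π_1 = 1/6·π_0 + 1/12·π_1 + 1/4·π_2 + 1/4·π_3
  π_2 = 1/3·π_0 + 1/4·π_1 + 1/6·π_2 + 1/4·π_3
  normalize: π_0 + π_1 + π_2 + π_3 = 1
Solving the linear system gives exactly π = [42/155, 423/2170, 39/155, 613/2170].

π = [0.2710, 0.1949, 0.2516, 0.2825]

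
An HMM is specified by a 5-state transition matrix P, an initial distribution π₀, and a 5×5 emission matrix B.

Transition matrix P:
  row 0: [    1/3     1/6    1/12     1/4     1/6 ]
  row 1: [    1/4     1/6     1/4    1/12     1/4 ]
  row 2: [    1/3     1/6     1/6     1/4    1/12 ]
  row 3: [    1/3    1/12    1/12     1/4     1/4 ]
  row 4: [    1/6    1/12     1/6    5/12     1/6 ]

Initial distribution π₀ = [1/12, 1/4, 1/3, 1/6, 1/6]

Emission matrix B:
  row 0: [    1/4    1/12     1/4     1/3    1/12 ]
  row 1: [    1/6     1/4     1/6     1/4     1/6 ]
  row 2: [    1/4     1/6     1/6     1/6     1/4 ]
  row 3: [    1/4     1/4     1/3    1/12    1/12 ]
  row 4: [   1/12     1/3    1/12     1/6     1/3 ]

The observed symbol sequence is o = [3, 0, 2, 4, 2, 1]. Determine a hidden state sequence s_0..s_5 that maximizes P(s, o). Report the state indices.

t=0: δ = [2.778e-02, 6.250e-02, 5.556e-02, 1.389e-02, 2.778e-02]  (obs o_0=3)
t=1: δ = [4.630e-03, 1.736e-03, 3.906e-03, 3.472e-03, 1.302e-03]  ψ = [2, 1, 1, 2, 1]  (obs o_1=0)
t=2: δ = [3.858e-04, 1.286e-04, 1.085e-04, 3.858e-04, 7.234e-05]  ψ = [0, 0, 2, 0, 3]  (obs o_2=2)
t=3: δ = [1.072e-05, 1.072e-05, 8.038e-06, 8.038e-06, 3.215e-05]  ψ = [0, 0, 0, 0, 3]  (obs o_3=4)
t=4: δ = [1.340e-06, 4.465e-07, 8.931e-07, 4.465e-06, 4.465e-07]  ψ = [4, 4, 4, 4, 4]  (obs o_4=2)
t=5: δ = [1.240e-07, 9.303e-08, 6.202e-08, 2.791e-07, 3.721e-07]  ψ = [3, 3, 3, 3, 3]  (obs o_5=1)
backtrack: best end state = 4; path = [2, 0, 3, 4, 3, 4]

path = [2, 0, 3, 4, 3, 4]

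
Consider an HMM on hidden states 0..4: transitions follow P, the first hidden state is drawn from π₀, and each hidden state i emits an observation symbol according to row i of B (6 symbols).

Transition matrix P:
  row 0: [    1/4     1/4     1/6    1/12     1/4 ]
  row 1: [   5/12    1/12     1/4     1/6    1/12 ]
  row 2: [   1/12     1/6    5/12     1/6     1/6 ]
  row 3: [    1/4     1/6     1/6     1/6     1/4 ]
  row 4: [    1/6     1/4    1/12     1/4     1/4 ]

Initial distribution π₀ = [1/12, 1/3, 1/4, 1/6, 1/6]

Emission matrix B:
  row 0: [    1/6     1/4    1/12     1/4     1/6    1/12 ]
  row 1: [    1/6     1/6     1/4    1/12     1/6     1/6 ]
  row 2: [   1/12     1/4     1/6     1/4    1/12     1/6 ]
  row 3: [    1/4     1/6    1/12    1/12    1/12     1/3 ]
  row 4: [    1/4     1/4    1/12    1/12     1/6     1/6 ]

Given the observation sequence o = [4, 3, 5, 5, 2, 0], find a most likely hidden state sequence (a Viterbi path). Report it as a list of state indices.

path = [1, 0, 4, 3, 1, 0]

t=0: δ = [1.389e-02, 5.556e-02, 2.083e-02, 1.389e-02, 2.778e-02]  (obs o_0=4)
t=1: δ = [5.787e-03, 5.787e-04, 3.472e-03, 7.716e-04, 5.787e-04]  ψ = [1, 4, 1, 1, 4]  (obs o_1=3)
t=2: δ = [1.206e-04, 2.411e-04, 2.411e-04, 1.929e-04, 2.411e-04]  ψ = [0, 0, 2, 2, 0]  (obs o_2=5)
t=3: δ = [8.372e-06, 1.005e-05, 1.674e-05, 2.009e-05, 1.005e-05]  ψ = [1, 4, 2, 4, 4]  (obs o_3=5)
t=4: δ = [4.186e-07, 8.372e-07, 1.163e-06, 2.791e-07, 4.186e-07]  ψ = [3, 3, 2, 3, 3]  (obs o_4=2)
t=5: δ = [5.814e-08, 3.230e-08, 4.038e-08, 4.845e-08, 4.845e-08]  ψ = [1, 2, 2, 2, 2]  (obs o_5=0)
backtrack: best end state = 0; path = [1, 0, 4, 3, 1, 0]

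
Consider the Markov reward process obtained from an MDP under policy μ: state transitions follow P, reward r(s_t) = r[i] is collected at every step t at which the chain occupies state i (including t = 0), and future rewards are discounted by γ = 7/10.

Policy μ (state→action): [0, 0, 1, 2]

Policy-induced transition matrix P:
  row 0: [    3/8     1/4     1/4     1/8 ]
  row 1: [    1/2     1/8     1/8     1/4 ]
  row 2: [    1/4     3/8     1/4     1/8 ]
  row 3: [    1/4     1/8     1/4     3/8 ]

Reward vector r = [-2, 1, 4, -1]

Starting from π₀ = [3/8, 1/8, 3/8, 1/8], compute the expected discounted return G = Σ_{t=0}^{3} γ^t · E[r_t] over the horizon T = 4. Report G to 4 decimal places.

t=0: π = [0.3750, 0.1250, 0.3750, 0.1250], E[r] = 0.7500, γ^t·E[r] = 0.750000, running G = 0.750000
t=1: π = [0.3281, 0.2656, 0.2344, 0.1719], E[r] = 0.3750, γ^t·E[r] = 0.262500, running G = 1.012500
t=2: π = [0.3574, 0.2246, 0.2168, 0.2012], E[r] = 0.1758, γ^t·E[r] = 0.086133, running G = 1.098633
t=3: π = [0.3508, 0.2239, 0.2219, 0.2034], E[r] = 0.2065, γ^t·E[r] = 0.070844, running G = 1.169477

G = 1.1695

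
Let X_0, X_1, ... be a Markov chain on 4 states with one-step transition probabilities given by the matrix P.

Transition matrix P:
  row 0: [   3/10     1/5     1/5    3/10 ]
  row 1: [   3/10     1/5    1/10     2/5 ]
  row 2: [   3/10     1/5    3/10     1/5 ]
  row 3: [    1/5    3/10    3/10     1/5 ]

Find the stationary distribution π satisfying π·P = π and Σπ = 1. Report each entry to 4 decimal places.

π = [0.2727, 0.2273, 0.2273, 0.2727]

Balance equations π_j = Σ_i π_i·P[i][j]:
  π_0 = 3/10·π_0 + 3/10·π_1 + 3/10·π_2 + 1/5·π_3
  π_1 = 1/5·π_0 + 1/5·π_1 + 1/5·π_2 + 3/10·π_3
  π_2 = 1/5·π_0 + 1/10·π_1 + 3/10·π_2 + 3/10·π_3
  normalize: π_0 + π_1 + π_2 + π_3 = 1
Solving the linear system gives exactly π = [3/11, 5/22, 5/22, 3/11].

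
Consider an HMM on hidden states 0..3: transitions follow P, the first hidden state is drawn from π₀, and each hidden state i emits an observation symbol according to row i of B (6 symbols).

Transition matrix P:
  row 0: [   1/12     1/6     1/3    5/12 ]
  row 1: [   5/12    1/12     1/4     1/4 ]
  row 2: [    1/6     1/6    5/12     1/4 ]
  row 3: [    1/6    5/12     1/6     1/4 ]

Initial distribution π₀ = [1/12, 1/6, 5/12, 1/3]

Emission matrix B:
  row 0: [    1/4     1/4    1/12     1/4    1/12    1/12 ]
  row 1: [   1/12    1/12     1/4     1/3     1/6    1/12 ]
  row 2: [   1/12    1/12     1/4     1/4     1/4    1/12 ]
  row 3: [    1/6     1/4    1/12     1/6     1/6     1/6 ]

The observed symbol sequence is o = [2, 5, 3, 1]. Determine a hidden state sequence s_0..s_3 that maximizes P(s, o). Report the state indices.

t=0: δ = [6.944e-03, 4.167e-02, 1.042e-01, 2.778e-02]  (obs o_0=2)
t=1: δ = [1.447e-03, 1.447e-03, 3.617e-03, 4.340e-03]  ψ = [1, 2, 2, 2]  (obs o_1=5)
t=2: δ = [1.808e-04, 6.028e-04, 3.768e-04, 1.808e-04]  ψ = [3, 3, 2, 3]  (obs o_2=3)
t=3: δ = [6.279e-05, 6.279e-06, 1.308e-05, 3.768e-05]  ψ = [1, 3, 2, 1]  (obs o_3=1)
backtrack: best end state = 0; path = [2, 3, 1, 0]

path = [2, 3, 1, 0]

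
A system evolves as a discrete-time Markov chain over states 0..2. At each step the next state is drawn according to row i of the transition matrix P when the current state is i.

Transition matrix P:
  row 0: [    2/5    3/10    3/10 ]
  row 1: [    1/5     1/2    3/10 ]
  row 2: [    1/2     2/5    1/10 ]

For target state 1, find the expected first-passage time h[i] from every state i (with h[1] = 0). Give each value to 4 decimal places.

First-step conditioning: h[1] = 0; for i ≠ 1, h[i] = 1 + Σ_k P[i][k]·h[k].
  h[0] = 1 + 2/5·h[0] + 3/10·h[2]
  h[2] = 1 + 1/2·h[0] + 1/10·h[2]
Solving the 2×2 linear system over states ≠ 1 gives exactly h = [40/13, 0, 110/39] (h[1] = 0 is the target).

h = [3.0769, 0.0000, 2.8205]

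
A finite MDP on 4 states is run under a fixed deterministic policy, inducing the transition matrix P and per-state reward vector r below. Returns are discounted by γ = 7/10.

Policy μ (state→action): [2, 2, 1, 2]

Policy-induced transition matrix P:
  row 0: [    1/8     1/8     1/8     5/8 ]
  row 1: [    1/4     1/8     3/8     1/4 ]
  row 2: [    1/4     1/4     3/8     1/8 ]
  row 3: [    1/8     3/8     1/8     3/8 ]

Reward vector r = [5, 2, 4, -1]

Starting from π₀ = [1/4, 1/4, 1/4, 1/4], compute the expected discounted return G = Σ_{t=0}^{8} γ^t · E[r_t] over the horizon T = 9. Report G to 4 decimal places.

t=0: π = [0.2500, 0.2500, 0.2500, 0.2500], E[r] = 2.5000, γ^t·E[r] = 2.500000, running G = 2.500000
t=1: π = [0.1875, 0.2188, 0.2500, 0.3438], E[r] = 2.0313, γ^t·E[r] = 1.421875, running G = 3.921875
t=2: π = [0.1836, 0.2422, 0.2422, 0.3320], E[r] = 2.0391, γ^t·E[r] = 0.999141, running G = 4.921016
t=3: π = [0.1855, 0.2383, 0.2461, 0.3301], E[r] = 2.0586, γ^t·E[r] = 0.706098, running G = 5.627113
t=4: π = [0.1855, 0.2383, 0.2461, 0.3301], E[r] = 2.0586, γ^t·E[r] = 0.494268, running G = 6.121382
t=5: π = [0.1855, 0.2383, 0.2461, 0.3301], E[r] = 2.0586, γ^t·E[r] = 0.345988, running G = 6.467369
t=6: π = [0.1855, 0.2383, 0.2461, 0.3301], E[r] = 2.0586, γ^t·E[r] = 0.242191, running G = 6.709561
t=7: π = [0.1855, 0.2383, 0.2461, 0.3301], E[r] = 2.0586, γ^t·E[r] = 0.169534, running G = 6.879095
t=8: π = [0.1855, 0.2383, 0.2461, 0.3301], E[r] = 2.0586, γ^t·E[r] = 0.118674, running G = 6.997769

G = 6.9978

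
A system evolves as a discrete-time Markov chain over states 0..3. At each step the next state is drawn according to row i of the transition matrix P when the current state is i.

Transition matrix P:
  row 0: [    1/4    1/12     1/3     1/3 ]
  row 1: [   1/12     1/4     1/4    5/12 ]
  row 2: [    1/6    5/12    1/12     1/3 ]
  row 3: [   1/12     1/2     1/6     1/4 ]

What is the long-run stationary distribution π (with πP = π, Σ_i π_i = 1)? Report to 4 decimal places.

π = [0.1199, 0.3468, 0.1990, 0.3344]

Balance equations π_j = Σ_i π_i·P[i][j]:
  π_0 = 1/4·π_0 + 1/12·π_1 + 1/6·π_2 + 1/12·π_3
  π_1 = 1/12·π_0 + 1/4·π_1 + 5/12·π_2 + 1/2·π_3
  π_2 = 1/3·π_0 + 1/4·π_1 + 1/12·π_2 + 1/6·π_3
  normalize: π_0 + π_1 + π_2 + π_3 = 1
Solving the linear system gives exactly π = [232/1935, 671/1935, 77/387, 647/1935].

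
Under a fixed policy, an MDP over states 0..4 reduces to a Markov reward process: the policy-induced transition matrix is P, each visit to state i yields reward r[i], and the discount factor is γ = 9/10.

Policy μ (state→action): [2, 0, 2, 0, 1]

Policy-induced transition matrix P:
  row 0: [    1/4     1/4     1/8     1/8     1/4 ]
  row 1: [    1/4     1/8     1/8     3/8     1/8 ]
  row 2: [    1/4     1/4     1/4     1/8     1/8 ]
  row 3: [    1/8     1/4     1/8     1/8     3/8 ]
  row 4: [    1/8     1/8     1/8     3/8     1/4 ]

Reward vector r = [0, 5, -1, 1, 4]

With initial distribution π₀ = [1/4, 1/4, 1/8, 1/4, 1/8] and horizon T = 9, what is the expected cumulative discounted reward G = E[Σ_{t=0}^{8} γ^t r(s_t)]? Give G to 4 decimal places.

t=0: π = [0.2500, 0.2500, 0.1250, 0.2500, 0.1250], E[r] = 1.8750, γ^t·E[r] = 1.875000, running G = 1.875000
t=1: π = [0.2031, 0.2031, 0.1406, 0.2188, 0.2344], E[r] = 2.0313, γ^t·E[r] = 1.828125, running G = 3.703125
t=2: π = [0.1934, 0.1953, 0.1426, 0.2344, 0.2344], E[r] = 2.0059, γ^t·E[r] = 1.624746, running G = 5.327871
t=3: π = [0.1914, 0.1963, 0.1428, 0.2324, 0.2371], E[r] = 2.0193, γ^t·E[r] = 1.472060, running G = 6.799931
t=4: π = [0.1913, 0.1958, 0.1429, 0.2333, 0.2367], E[r] = 2.0163, γ^t·E[r] = 1.322892, running G = 8.122823
t=5: π = [0.1912, 0.1959, 0.1429, 0.2331, 0.2368], E[r] = 2.0173, γ^t·E[r] = 1.191186, running G = 9.314010
t=6: π = [0.1913, 0.1959, 0.1429, 0.2332, 0.2368], E[r] = 2.0170, γ^t·E[r] = 1.071926, running G = 10.385936
t=7: π = [0.1913, 0.1959, 0.1429, 0.2332, 0.2368], E[r] = 2.0171, γ^t·E[r] = 0.964772, running G = 11.350708
t=8: π = [0.1913, 0.1959, 0.1429, 0.2332, 0.2368], E[r] = 2.0171, γ^t·E[r] = 0.868285, running G = 12.218993

G = 12.2190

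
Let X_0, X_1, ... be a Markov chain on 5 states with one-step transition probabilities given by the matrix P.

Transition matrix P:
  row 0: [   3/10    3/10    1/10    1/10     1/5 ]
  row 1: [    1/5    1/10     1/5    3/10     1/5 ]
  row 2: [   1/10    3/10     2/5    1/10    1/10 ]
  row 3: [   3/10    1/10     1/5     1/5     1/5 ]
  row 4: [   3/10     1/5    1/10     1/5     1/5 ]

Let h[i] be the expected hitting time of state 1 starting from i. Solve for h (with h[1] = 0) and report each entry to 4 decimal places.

h = [3.9168, 0.0000, 3.8485, 4.7796, 4.3948]

First-step conditioning: h[1] = 0; for i ≠ 1, h[i] = 1 + Σ_k P[i][k]·h[k].
  h[0] = 1 + 3/10·h[0] + 1/10·h[2] + 1/10·h[3] + 1/5·h[4]
  h[2] = 1 + 1/10·h[0] + 2/5·h[2] + 1/10·h[3] + 1/10·h[4]
  h[3] = 1 + 3/10·h[0] + 1/5·h[2] + 1/5·h[3] + 1/5·h[4]
  h[4] = 1 + 3/10·h[0] + 1/10·h[2] + 1/5·h[3] + 1/5·h[4]
Solving the 4×4 linear system over states ≠ 1 gives exactly h = [6310/1611, 0, 6200/1611, 7700/1611, 2360/537] (h[1] = 0 is the target).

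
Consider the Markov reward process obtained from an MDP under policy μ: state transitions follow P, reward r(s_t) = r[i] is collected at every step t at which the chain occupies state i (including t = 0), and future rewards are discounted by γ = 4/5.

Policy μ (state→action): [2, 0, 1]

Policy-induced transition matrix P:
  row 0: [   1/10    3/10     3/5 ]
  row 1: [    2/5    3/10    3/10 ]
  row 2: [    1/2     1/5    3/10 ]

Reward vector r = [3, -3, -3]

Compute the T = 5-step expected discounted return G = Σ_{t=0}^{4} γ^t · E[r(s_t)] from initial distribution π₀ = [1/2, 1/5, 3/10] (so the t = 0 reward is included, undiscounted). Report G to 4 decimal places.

t=0: π = [0.5000, 0.2000, 0.3000], E[r] = 0.0000, γ^t·E[r] = 0.000000, running G = 0.000000
t=1: π = [0.2800, 0.2700, 0.4500], E[r] = -1.3200, γ^t·E[r] = -1.056000, running G = -1.056000
t=2: π = [0.3610, 0.2550, 0.3840], E[r] = -0.8340, γ^t·E[r] = -0.533760, running G = -1.589760
t=3: π = [0.3301, 0.2616, 0.4083], E[r] = -1.0194, γ^t·E[r] = -0.521933, running G = -2.111693
t=4: π = [0.3418, 0.2592, 0.3990], E[r] = -0.9492, γ^t·E[r] = -0.388792, running G = -2.500485

G = -2.5005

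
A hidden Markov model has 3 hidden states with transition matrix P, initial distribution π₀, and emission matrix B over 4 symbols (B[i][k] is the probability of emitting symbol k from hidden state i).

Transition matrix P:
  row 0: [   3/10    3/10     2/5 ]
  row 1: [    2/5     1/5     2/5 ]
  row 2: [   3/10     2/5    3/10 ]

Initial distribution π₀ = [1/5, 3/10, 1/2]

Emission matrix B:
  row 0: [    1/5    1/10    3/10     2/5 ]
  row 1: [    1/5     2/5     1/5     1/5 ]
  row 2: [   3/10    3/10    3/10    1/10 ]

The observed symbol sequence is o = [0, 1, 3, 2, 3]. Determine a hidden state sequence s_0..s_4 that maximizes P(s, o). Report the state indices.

t=0: δ = [4.000e-02, 6.000e-02, 1.500e-01]  (obs o_0=0)
t=1: δ = [4.500e-03, 2.400e-02, 1.350e-02]  ψ = [2, 2, 2]  (obs o_1=1)
t=2: δ = [3.840e-03, 1.080e-03, 9.600e-04]  ψ = [1, 2, 1]  (obs o_2=3)
t=3: δ = [3.456e-04, 2.304e-04, 4.608e-04]  ψ = [0, 0, 0]  (obs o_3=2)
t=4: δ = [5.530e-05, 3.686e-05, 1.382e-05]  ψ = [2, 2, 0]  (obs o_4=3)
backtrack: best end state = 0; path = [2, 1, 0, 2, 0]

path = [2, 1, 0, 2, 0]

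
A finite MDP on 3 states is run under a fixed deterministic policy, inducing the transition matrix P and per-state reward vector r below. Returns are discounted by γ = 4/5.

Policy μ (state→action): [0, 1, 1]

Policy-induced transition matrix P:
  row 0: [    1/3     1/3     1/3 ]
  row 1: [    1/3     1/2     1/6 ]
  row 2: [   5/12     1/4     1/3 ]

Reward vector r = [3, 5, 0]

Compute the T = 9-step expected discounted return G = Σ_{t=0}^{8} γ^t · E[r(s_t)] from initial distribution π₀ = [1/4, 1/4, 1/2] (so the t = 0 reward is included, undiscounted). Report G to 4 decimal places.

t=0: π = [0.2500, 0.2500, 0.5000], E[r] = 2.0000, γ^t·E[r] = 2.000000, running G = 2.000000
t=1: π = [0.3750, 0.3333, 0.2917], E[r] = 2.7917, γ^t·E[r] = 2.233333, running G = 4.233333
t=2: π = [0.3576, 0.3646, 0.2778], E[r] = 2.8958, γ^t·E[r] = 1.853333, running G = 6.086667
t=3: π = [0.3565, 0.3709, 0.2726], E[r] = 2.9242, γ^t·E[r] = 1.497185, running G = 7.583852
t=4: π = [0.3560, 0.3724, 0.2715], E[r] = 2.9304, γ^t·E[r] = 1.200277, running G = 8.784128
t=5: π = [0.3560, 0.3728, 0.2713], E[r] = 2.9318, γ^t·E[r] = 0.960687, running G = 9.744816
t=6: π = [0.3559, 0.3729, 0.2712], E[r] = 2.9321, γ^t·E[r] = 0.768635, running G = 10.513450
t=7: π = [0.3559, 0.3729, 0.2712], E[r] = 2.9322, γ^t·E[r] = 0.614923, running G = 11.128373
t=8: π = [0.3559, 0.3729, 0.2712], E[r] = 2.9322, γ^t·E[r] = 0.491941, running G = 11.620315

G = 11.6203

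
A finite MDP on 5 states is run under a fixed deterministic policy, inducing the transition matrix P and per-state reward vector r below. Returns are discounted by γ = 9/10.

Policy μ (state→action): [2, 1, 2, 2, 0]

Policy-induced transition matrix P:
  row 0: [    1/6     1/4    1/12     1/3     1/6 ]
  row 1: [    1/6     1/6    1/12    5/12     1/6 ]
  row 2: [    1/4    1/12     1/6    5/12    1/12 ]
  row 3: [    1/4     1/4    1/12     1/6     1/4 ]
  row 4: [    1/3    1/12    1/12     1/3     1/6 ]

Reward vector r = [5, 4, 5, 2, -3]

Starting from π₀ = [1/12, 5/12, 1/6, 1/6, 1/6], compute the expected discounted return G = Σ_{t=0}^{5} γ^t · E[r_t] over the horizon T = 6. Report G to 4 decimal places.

t=0: π = [0.0833, 0.4167, 0.1667, 0.1667, 0.1667], E[r] = 2.7500, γ^t·E[r] = 2.750000, running G = 2.750000
t=1: π = [0.2222, 0.1597, 0.0972, 0.3542, 0.1667], E[r] = 2.4444, γ^t·E[r] = 2.200000, running G = 4.950000
t=2: π = [0.2321, 0.1927, 0.0914, 0.2957, 0.1881], E[r] = 2.4155, γ^t·E[r] = 1.956563, running G = 6.906563
t=3: π = [0.2303, 0.1874, 0.0910, 0.3077, 0.1837], E[r] = 2.4199, γ^t·E[r] = 1.764141, running G = 8.670703
t=4: π = [0.2305, 0.1886, 0.0909, 0.3052, 0.1847], E[r] = 2.4178, γ^t·E[r] = 1.586334, running G = 10.257038
t=5: π = [0.2305, 0.1883, 0.0909, 0.3058, 0.1845], E[r] = 2.4182, γ^t·E[r] = 1.427911, running G = 11.684948

G = 11.6849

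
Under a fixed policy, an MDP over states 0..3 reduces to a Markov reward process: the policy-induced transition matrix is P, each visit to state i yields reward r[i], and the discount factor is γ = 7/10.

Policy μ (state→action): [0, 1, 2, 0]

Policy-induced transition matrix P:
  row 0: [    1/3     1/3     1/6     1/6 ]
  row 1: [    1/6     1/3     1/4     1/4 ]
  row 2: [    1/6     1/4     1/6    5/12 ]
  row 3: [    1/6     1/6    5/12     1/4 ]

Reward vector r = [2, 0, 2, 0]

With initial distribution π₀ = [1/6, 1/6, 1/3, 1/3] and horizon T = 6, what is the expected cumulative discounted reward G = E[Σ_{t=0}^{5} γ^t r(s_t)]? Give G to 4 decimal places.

G = 2.7799

t=0: π = [0.1667, 0.1667, 0.3333, 0.3333], E[r] = 1.0000, γ^t·E[r] = 1.000000, running G = 1.000000
t=1: π = [0.1944, 0.2500, 0.2639, 0.2917], E[r] = 0.9167, γ^t·E[r] = 0.641667, running G = 1.641667
t=2: π = [0.1991, 0.2627, 0.2604, 0.2778], E[r] = 0.9190, γ^t·E[r] = 0.450301, running G = 2.091968
t=3: π = [0.1998, 0.2653, 0.2580, 0.2768], E[r] = 0.9157, γ^t·E[r] = 0.314086, running G = 2.406053
t=4: π = [0.2000, 0.2657, 0.2580, 0.2763], E[r] = 0.9159, γ^t·E[r] = 0.219910, running G = 2.625964
t=5: π = [0.2000, 0.2658, 0.2579, 0.2763], E[r] = 0.9158, γ^t·E[r] = 0.153915, running G = 2.779879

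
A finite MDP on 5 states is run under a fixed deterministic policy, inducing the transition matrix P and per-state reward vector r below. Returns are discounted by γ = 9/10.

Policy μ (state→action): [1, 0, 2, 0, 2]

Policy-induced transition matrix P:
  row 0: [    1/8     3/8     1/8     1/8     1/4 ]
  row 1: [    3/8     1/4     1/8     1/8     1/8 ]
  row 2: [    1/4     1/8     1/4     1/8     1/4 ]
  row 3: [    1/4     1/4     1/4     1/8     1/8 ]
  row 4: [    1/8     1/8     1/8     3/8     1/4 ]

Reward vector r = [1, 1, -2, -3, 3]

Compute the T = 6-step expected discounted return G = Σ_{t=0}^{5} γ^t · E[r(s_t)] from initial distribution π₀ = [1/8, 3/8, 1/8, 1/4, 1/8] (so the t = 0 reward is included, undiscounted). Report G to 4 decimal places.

G = 0.6334

t=0: π = [0.1250, 0.3750, 0.1250, 0.2500, 0.1250], E[r] = -0.1250, γ^t·E[r] = -0.125000, running G = -0.125000
t=1: π = [0.2656, 0.2344, 0.1719, 0.1563, 0.1719], E[r] = 0.2031, γ^t·E[r] = 0.182813, running G = 0.057813
t=2: π = [0.2246, 0.2402, 0.1660, 0.1680, 0.2012], E[r] = 0.2324, γ^t·E[r] = 0.188262, running G = 0.246074
t=3: π = [0.2268, 0.2322, 0.1667, 0.1753, 0.1990], E[r] = 0.1965, γ^t·E[r] = 0.143273, running G = 0.389347
t=4: π = [0.2258, 0.2326, 0.1678, 0.1747, 0.1991], E[r] = 0.1959, γ^t·E[r] = 0.128525, running G = 0.517872
t=5: π = [0.2260, 0.2324, 0.1678, 0.1748, 0.1991], E[r] = 0.1957, γ^t·E[r] = 0.115531, running G = 0.633402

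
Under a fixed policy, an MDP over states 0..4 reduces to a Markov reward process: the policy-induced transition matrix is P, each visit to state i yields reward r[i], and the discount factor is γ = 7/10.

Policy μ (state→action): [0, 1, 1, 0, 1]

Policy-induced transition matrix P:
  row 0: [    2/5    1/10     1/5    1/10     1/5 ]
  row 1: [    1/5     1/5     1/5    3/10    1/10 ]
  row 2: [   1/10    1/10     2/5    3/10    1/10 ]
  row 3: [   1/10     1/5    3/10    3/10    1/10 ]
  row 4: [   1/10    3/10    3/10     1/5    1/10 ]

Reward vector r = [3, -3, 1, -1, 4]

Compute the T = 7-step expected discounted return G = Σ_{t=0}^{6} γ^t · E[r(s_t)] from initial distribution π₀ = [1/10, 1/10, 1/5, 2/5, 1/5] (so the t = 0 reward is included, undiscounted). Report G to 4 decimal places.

t=0: π = [0.1000, 0.1000, 0.2000, 0.4000, 0.2000], E[r] = 0.6000, γ^t·E[r] = 0.600000, running G = 0.600000
t=1: π = [0.1400, 0.1900, 0.3000, 0.2600, 0.1100], E[r] = 0.3300, γ^t·E[r] = 0.231000, running G = 0.831000
t=2: π = [0.1610, 0.1670, 0.2970, 0.2610, 0.1140], E[r] = 0.4740, γ^t·E[r] = 0.232260, running G = 1.063260
t=3: π = [0.1650, 0.1656, 0.2969, 0.2564, 0.1161], E[r] = 0.5031, γ^t·E[r] = 0.172563, running G = 1.235823
t=4: π = [0.1661, 0.1654, 0.2966, 0.2554, 0.1165], E[r] = 0.5092, γ^t·E[r] = 0.122249, running G = 1.358073
t=5: π = [0.1664, 0.1654, 0.2965, 0.2551, 0.1166], E[r] = 0.5107, γ^t·E[r] = 0.085840, running G = 1.443912
t=6: π = [0.1664, 0.1654, 0.2965, 0.2551, 0.1166], E[r] = 0.5112, γ^t·E[r] = 0.060139, running G = 1.504051

G = 1.5041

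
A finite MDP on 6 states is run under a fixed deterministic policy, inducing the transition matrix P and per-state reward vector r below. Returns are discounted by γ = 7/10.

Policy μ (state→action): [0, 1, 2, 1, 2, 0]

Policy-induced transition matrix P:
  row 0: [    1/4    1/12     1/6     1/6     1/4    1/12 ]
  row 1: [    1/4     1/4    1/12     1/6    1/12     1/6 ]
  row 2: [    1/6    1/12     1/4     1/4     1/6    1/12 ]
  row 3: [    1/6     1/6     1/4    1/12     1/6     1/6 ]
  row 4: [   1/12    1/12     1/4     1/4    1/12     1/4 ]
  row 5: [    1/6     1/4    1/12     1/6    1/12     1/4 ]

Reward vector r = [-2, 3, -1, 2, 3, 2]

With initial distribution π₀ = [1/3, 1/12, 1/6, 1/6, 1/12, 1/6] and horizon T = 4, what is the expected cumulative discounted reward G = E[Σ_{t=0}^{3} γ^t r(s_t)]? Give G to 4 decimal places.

t=0: π = [0.3333, 0.0833, 0.1667, 0.1667, 0.0833, 0.1667], E[r] = 0.3333, γ^t·E[r] = 0.333333, running G = 0.333333
t=1: π = [0.1944, 0.1389, 0.1806, 0.1736, 0.1667, 0.1458], E[r] = 0.9861, γ^t·E[r] = 0.690278, running G = 1.023611
t=2: π = [0.1806, 0.1453, 0.1863, 0.1811, 0.1453, 0.1615], E[r] = 1.0093, γ^t·E[r] = 0.494537, running G = 1.518148
t=3: π = [0.1817, 0.1495, 0.1838, 0.1792, 0.1440, 0.1617], E[r] = 1.0152, γ^t·E[r] = 0.348227, running G = 1.866375

G = 1.8664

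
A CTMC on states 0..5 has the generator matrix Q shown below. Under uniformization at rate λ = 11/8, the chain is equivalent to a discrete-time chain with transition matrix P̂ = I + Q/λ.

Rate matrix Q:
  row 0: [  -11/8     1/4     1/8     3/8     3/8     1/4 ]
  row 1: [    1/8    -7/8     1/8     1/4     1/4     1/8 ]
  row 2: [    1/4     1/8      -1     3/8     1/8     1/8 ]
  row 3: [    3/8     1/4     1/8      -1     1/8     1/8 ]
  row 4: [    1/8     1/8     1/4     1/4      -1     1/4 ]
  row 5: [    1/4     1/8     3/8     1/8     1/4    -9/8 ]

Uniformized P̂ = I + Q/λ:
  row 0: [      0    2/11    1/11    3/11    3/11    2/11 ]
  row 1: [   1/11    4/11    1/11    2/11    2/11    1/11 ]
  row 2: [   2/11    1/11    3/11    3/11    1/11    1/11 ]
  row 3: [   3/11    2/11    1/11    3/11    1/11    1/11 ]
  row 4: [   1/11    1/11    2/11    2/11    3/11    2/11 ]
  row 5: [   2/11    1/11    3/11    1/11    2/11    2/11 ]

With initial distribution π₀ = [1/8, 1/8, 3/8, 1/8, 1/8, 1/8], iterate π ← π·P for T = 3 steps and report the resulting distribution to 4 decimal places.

π = [0.1445, 0.1696, 0.1598, 0.2184, 0.1758, 0.1318]

t=0: π = [0.1250, 0.1250, 0.3750, 0.1250, 0.1250, 0.1250]
t=1: π = [0.1477, 0.1477, 0.1932, 0.2273, 0.1591, 0.1250]
t=2: π = [0.1477, 0.1653, 0.1632, 0.2221, 0.1715, 0.1302]
t=3: π = [0.1445, 0.1696, 0.1598, 0.2184, 0.1758, 0.1318]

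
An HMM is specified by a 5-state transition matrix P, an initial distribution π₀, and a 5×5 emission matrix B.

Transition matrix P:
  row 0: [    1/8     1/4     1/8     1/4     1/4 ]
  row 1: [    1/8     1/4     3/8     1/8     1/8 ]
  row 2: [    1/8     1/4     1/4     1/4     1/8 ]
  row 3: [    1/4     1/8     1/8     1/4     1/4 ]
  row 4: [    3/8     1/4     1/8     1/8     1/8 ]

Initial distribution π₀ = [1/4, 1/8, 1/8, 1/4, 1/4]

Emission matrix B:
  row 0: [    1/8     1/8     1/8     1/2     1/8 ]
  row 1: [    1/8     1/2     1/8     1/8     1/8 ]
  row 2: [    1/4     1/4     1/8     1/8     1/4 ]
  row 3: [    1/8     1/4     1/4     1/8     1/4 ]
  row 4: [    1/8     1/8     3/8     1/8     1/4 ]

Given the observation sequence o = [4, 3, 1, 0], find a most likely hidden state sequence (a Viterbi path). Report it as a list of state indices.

t=0: δ = [3.125e-02, 1.562e-02, 3.125e-02, 6.250e-02, 6.250e-02]  (obs o_0=4)
t=1: δ = [1.172e-02, 1.953e-03, 9.766e-04, 1.953e-03, 1.953e-03]  ψ = [4, 4, 2, 3, 3]  (obs o_1=3)
t=2: δ = [1.831e-04, 1.465e-03, 3.662e-04, 7.324e-04, 3.662e-04]  ψ = [0, 0, 0, 0, 0]  (obs o_2=1)
t=3: δ = [2.289e-05, 4.578e-05, 1.373e-04, 2.289e-05, 2.289e-05]  ψ = [1, 1, 1, 1, 1]  (obs o_3=0)
backtrack: best end state = 2; path = [4, 0, 1, 2]

path = [4, 0, 1, 2]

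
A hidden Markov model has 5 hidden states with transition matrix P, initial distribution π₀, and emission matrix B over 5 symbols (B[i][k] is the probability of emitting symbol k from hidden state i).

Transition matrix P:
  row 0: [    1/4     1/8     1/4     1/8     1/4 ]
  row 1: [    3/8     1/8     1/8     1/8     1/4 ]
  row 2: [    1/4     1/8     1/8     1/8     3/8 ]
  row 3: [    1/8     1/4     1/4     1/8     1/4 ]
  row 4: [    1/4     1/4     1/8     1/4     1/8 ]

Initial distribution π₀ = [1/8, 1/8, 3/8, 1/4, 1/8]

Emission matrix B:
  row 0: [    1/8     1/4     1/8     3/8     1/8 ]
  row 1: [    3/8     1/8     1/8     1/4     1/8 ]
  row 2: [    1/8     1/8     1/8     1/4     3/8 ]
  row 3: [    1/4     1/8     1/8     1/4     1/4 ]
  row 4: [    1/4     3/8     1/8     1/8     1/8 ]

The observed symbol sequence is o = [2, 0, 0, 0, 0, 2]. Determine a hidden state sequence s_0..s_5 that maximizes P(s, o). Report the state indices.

t=0: δ = [1.562e-02, 1.562e-02, 4.688e-02, 3.125e-02, 1.562e-02]  (obs o_0=2)
t=1: δ = [1.465e-03, 2.930e-03, 9.766e-04, 1.465e-03, 4.395e-03]  ψ = [2, 3, 3, 2, 2]  (obs o_1=0)
t=2: δ = [1.373e-04, 4.120e-04, 6.866e-05, 2.747e-04, 1.831e-04]  ψ = [1, 4, 4, 4, 1]  (obs o_2=0)
t=3: δ = [1.931e-05, 2.575e-05, 8.583e-06, 1.287e-05, 2.575e-05]  ψ = [1, 3, 3, 1, 1]  (obs o_3=0)
t=4: δ = [1.207e-06, 2.414e-06, 6.035e-07, 1.609e-06, 1.609e-06]  ψ = [1, 4, 0, 4, 1]  (obs o_4=0)
t=5: δ = [1.132e-07, 5.029e-08, 5.029e-08, 5.029e-08, 7.544e-08]  ψ = [1, 3, 3, 4, 1]  (obs o_5=2)
backtrack: best end state = 0; path = [2, 4, 1, 4, 1, 0]

path = [2, 4, 1, 4, 1, 0]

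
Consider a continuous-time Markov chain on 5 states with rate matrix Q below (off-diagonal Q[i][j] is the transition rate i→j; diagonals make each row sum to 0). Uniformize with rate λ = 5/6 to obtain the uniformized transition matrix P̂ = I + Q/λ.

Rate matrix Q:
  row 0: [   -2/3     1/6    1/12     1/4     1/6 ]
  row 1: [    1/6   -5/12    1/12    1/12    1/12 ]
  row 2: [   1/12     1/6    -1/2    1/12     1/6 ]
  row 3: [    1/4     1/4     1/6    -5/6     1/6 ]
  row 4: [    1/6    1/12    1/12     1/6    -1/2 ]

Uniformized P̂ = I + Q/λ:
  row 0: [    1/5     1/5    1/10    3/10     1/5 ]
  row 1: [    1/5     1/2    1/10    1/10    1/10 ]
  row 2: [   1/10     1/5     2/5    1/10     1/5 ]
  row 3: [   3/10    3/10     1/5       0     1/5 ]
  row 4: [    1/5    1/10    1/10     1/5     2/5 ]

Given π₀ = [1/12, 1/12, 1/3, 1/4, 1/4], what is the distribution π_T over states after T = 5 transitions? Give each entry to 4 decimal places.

π = [0.1982, 0.2750, 0.1642, 0.1465, 0.2161]

t=0: π = [0.0833, 0.0833, 0.3333, 0.2500, 0.2500]
t=1: π = [0.1917, 0.2250, 0.2250, 0.1167, 0.2417]
t=2: π = [0.1892, 0.2550, 0.1792, 0.1508, 0.2258]
t=3: π = [0.1972, 0.2690, 0.1688, 0.1453, 0.2197]
t=4: π = [0.1977, 0.2733, 0.1652, 0.1469, 0.2170]
t=5: π = [0.1982, 0.2750, 0.1642, 0.1465, 0.2161]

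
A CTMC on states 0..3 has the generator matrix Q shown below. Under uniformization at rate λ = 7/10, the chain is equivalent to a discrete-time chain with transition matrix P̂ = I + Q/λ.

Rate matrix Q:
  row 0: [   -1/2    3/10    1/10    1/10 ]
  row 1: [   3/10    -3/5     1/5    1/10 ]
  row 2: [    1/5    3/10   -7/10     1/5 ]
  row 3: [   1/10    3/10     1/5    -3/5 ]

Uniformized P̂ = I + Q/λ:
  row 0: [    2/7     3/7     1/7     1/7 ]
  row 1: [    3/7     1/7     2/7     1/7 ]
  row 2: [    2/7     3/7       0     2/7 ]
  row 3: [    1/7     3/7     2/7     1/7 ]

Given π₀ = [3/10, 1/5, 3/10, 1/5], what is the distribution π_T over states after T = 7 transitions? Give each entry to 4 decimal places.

π = [0.3091, 0.3334, 0.1878, 0.1697]

t=0: π = [0.3000, 0.2000, 0.3000, 0.2000]
t=1: π = [0.2857, 0.3714, 0.1571, 0.1857]
t=2: π = [0.3122, 0.3224, 0.2000, 0.1653]
t=3: π = [0.3082, 0.3364, 0.1840, 0.1714]
t=4: π = [0.3093, 0.3324, 0.1891, 0.1691]
t=5: π = [0.3090, 0.3336, 0.1875, 0.1699]
t=6: π = [0.3091, 0.3333, 0.1880, 0.1696]
t=7: π = [0.3091, 0.3334, 0.1878, 0.1697]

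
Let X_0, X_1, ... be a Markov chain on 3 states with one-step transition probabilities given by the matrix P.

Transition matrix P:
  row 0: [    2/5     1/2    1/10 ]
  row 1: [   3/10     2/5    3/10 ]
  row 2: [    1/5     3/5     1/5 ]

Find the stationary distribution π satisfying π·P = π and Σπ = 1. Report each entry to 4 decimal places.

Balance equations π_j = Σ_i π_i·P[i][j]:
  π_0 = 2/5·π_0 + 3/10·π_1 + 1/5·π_2
  π_1 = 1/2·π_0 + 2/5·π_1 + 3/5·π_2
  normalize: π_0 + π_1 + π_2 = 1
Solving the linear system gives exactly π = [30/97, 46/97, 21/97].

π = [0.3093, 0.4742, 0.2165]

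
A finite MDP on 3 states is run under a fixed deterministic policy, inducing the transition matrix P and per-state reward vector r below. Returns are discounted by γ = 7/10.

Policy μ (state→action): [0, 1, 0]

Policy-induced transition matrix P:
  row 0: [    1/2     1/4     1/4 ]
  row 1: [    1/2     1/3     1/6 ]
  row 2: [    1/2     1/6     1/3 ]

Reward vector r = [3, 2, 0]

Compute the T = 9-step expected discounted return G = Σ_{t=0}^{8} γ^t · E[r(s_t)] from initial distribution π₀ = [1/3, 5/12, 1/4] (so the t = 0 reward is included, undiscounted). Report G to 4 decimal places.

G = 6.2530

t=0: π = [0.3333, 0.4167, 0.2500], E[r] = 1.8333, γ^t·E[r] = 1.833333, running G = 1.833333
t=1: π = [0.5000, 0.2639, 0.2361], E[r] = 2.0278, γ^t·E[r] = 1.419444, running G = 3.252778
t=2: π = [0.5000, 0.2523, 0.2477], E[r] = 2.0046, γ^t·E[r] = 0.982269, running G = 4.235046
t=3: π = [0.5000, 0.2504, 0.2496], E[r] = 2.0008, γ^t·E[r] = 0.686265, running G = 4.921311
t=4: π = [0.5000, 0.2501, 0.2499], E[r] = 2.0001, γ^t·E[r] = 0.480231, running G = 5.401542
t=5: π = [0.5000, 0.2500, 0.2500], E[r] = 2.0000, γ^t·E[r] = 0.336144, running G = 5.737685
t=6: π = [0.5000, 0.2500, 0.2500], E[r] = 2.0000, γ^t·E[r] = 0.235298, running G = 5.972984
t=7: π = [0.5000, 0.2500, 0.2500], E[r] = 2.0000, γ^t·E[r] = 0.164709, running G = 6.137693
t=8: π = [0.5000, 0.2500, 0.2500], E[r] = 2.0000, γ^t·E[r] = 0.115296, running G = 6.252989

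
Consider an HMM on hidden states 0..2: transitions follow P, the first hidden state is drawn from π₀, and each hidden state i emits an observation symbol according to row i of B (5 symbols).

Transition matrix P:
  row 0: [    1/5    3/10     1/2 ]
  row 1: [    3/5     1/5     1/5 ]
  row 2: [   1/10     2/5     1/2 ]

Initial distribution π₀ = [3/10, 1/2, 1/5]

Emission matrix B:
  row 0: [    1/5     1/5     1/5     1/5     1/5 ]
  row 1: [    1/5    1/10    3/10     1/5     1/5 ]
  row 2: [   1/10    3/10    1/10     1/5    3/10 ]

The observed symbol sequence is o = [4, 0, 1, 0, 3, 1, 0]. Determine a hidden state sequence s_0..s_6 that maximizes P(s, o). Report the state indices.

path = [1, 0, 2, 1, 0, 2, 1]

t=0: δ = [6.000e-02, 1.000e-01, 6.000e-02]  (obs o_0=4)
t=1: δ = [1.200e-02, 4.800e-03, 3.000e-03]  ψ = [1, 2, 0]  (obs o_1=0)
t=2: δ = [5.760e-04, 3.600e-04, 1.800e-03]  ψ = [1, 0, 0]  (obs o_2=1)
t=3: δ = [4.320e-05, 1.440e-04, 9.000e-05]  ψ = [1, 2, 2]  (obs o_3=0)
t=4: δ = [1.728e-05, 7.200e-06, 9.000e-06]  ψ = [1, 2, 2]  (obs o_4=3)
t=5: δ = [8.640e-07, 5.184e-07, 2.592e-06]  ψ = [1, 0, 0]  (obs o_5=1)
t=6: δ = [6.221e-08, 2.074e-07, 1.296e-07]  ψ = [1, 2, 2]  (obs o_6=0)
backtrack: best end state = 1; path = [1, 0, 2, 1, 0, 2, 1]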